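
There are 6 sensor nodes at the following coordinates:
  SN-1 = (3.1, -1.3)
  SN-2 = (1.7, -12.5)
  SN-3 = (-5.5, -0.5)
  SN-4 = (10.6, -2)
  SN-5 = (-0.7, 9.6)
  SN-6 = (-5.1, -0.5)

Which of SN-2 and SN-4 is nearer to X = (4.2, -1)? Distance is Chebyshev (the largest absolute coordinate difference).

SN-4

d(X, SN-2) = max(2.5, 11.5) = 11.5
d(X, SN-4) = max(6.4, 1) = 6.4
11.5 > 6.4, so SN-4 is closer.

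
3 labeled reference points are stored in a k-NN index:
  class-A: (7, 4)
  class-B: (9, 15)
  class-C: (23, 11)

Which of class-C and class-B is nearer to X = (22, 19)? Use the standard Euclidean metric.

Compare squared distances:
d²(X, class-C) = (22−23)² + (19−11)² = 1 + 64 = 65
d²(X, class-B) = (22−9)² + (19−15)² = 169 + 16 = 185
65 < 185, so class-C is closer.

class-C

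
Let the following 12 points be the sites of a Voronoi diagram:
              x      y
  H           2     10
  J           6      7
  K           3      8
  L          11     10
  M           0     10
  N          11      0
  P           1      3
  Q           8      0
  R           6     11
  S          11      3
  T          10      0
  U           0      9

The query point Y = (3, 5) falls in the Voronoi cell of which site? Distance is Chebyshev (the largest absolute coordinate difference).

P

d(Y,H) = max(1, 5) = 5
d(Y,J) = max(3, 2) = 3
d(Y,K) = max(0, 3) = 3
d(Y,L) = max(8, 5) = 8
d(Y,M) = max(3, 5) = 5
d(Y,N) = max(8, 5) = 8
d(Y,P) = max(2, 2) = 2
d(Y,Q) = max(5, 5) = 5
d(Y,R) = max(3, 6) = 6
d(Y,S) = max(8, 2) = 8
d(Y,T) = max(7, 5) = 7
d(Y,U) = max(3, 4) = 4
P is nearest.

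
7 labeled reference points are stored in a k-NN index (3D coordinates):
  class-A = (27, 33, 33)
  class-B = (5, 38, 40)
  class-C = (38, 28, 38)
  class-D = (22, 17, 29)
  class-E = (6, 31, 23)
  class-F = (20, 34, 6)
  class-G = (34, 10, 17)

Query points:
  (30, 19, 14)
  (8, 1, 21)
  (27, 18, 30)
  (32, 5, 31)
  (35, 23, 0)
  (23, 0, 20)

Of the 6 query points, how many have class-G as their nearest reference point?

3

(30, 19, 14) — d² to each: class-A:566, class-B:1662, class-C:721, class-D:293, class-E:801, class-F:389, class-G:106 → nearest is class-G
(8, 1, 21) — d² to each: class-A:1529, class-B:1739, class-C:1918, class-D:516, class-E:908, class-F:1458, class-G:773 → nearest is class-D
(27, 18, 30) — d² to each: class-A:234, class-B:984, class-C:285, class-D:27, class-E:659, class-F:881, class-G:282 → nearest is class-D
(32, 5, 31) — d² to each: class-A:813, class-B:1899, class-C:614, class-D:248, class-E:1416, class-F:1610, class-G:225 → nearest is class-G
(35, 23, 0) — d² to each: class-A:1253, class-B:2725, class-C:1478, class-D:1046, class-E:1434, class-F:382, class-G:459 → nearest is class-F
(23, 0, 20) — d² to each: class-A:1274, class-B:2168, class-C:1333, class-D:371, class-E:1259, class-F:1361, class-G:230 → nearest is class-G
3 of the 6 points have class-G as nearest.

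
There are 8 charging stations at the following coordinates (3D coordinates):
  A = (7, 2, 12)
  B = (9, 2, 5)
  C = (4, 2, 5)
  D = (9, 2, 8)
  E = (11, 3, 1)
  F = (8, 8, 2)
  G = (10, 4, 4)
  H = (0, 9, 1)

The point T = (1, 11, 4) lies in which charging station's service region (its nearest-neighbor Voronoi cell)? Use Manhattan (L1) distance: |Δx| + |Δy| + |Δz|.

d(T,A) = |1−7| + |11−2| + |4−12| = 6 + 9 + 8 = 23
d(T,B) = |1−9| + |11−2| + |4−5| = 8 + 9 + 1 = 18
d(T,C) = |1−4| + |11−2| + |4−5| = 3 + 9 + 1 = 13
d(T,D) = |1−9| + |11−2| + |4−8| = 8 + 9 + 4 = 21
d(T,E) = |1−11| + |11−3| + |4−1| = 10 + 8 + 3 = 21
d(T,F) = |1−8| + |11−8| + |4−2| = 7 + 3 + 2 = 12
d(T,G) = |1−10| + |11−4| + |4−4| = 9 + 7 + 0 = 16
d(T,H) = |1−0| + |11−9| + |4−1| = 1 + 2 + 3 = 6
The smallest is to H, so T lies in the Voronoi region of H.

H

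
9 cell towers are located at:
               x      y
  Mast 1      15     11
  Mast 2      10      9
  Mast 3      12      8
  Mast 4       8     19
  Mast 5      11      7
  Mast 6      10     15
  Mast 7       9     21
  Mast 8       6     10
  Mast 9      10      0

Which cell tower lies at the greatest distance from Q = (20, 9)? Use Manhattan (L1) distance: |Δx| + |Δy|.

d(Q, Mast 1) = |20−15| + |9−11| = 5 + 2 = 7
d(Q, Mast 2) = |20−10| + |9−9| = 10 + 0 = 10
d(Q, Mast 3) = |20−12| + |9−8| = 8 + 1 = 9
d(Q, Mast 4) = |20−8| + |9−19| = 12 + 10 = 22
d(Q, Mast 5) = |20−11| + |9−7| = 9 + 2 = 11
d(Q, Mast 6) = |20−10| + |9−15| = 10 + 6 = 16
d(Q, Mast 7) = |20−9| + |9−21| = 11 + 12 = 23
d(Q, Mast 8) = |20−6| + |9−10| = 14 + 1 = 15
d(Q, Mast 9) = |20−10| + |9−0| = 10 + 9 = 19
The largest is to Mast 7.

Mast 7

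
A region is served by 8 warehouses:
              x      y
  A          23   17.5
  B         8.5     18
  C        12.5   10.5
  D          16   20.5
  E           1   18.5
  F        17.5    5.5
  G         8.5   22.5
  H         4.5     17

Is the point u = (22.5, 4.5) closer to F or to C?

F

Compare squared distances:
|uF|² = (22.5−17.5)² + (4.5−5.5)² = 25 + 1 = 26
|uC|² = (22.5−12.5)² + (4.5−10.5)² = 100 + 36 = 136
26 < 136, so F is closer.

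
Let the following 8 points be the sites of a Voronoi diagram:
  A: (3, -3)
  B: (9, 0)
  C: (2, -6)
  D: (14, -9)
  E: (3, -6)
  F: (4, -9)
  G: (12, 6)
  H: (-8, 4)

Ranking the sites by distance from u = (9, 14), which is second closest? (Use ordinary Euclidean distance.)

B

Since √ is increasing, it suffices to compare squared distances:
|uA|² = (9−3)² + (14−(-3))² = 36 + 289 = 325
|uB|² = (9−9)² + (14−0)² = 0 + 196 = 196
|uC|² = (9−2)² + (14−(-6))² = 49 + 400 = 449
|uD|² = (9−14)² + (14−(-9))² = 25 + 529 = 554
|uE|² = (9−3)² + (14−(-6))² = 36 + 400 = 436
|uF|² = (9−4)² + (14−(-9))² = 25 + 529 = 554
|uG|² = (9−12)² + (14−6)² = 9 + 64 = 73
|uH|² = (9−(-8))² + (14−4)² = 289 + 100 = 389
Sorted ascending: G, B, A, … — the second-nearest is B.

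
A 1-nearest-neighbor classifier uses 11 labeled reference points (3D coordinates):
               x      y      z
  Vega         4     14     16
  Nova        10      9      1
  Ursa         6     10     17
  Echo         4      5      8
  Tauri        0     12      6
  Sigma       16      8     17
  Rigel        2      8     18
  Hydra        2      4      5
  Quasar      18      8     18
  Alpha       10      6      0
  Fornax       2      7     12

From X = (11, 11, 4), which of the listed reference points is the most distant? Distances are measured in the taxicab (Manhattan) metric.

d(X, Vega) = 7 + 3 + 12 = 22
d(X, Nova) = 1 + 2 + 3 = 6
d(X, Ursa) = 5 + 1 + 13 = 19
d(X, Echo) = 7 + 6 + 4 = 17
d(X, Tauri) = 11 + 1 + 2 = 14
d(X, Sigma) = 5 + 3 + 13 = 21
d(X, Rigel) = 9 + 3 + 14 = 26
d(X, Hydra) = 9 + 7 + 1 = 17
d(X, Quasar) = 7 + 3 + 14 = 24
d(X, Alpha) = 1 + 5 + 4 = 10
d(X, Fornax) = 9 + 4 + 8 = 21
The largest is to Rigel.

Rigel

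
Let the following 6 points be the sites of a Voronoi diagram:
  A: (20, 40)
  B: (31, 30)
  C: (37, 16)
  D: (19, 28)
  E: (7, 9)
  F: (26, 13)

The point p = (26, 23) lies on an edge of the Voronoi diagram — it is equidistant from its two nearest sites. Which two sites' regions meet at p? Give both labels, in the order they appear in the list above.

Squared distances from p to each site:
|pA|² = (26−20)² + (23−40)² = 36 + 289 = 325
|pB|² = (26−31)² + (23−30)² = 25 + 49 = 74
|pC|² = (26−37)² + (23−16)² = 121 + 49 = 170
|pD|² = (26−19)² + (23−28)² = 49 + 25 = 74
|pE|² = (26−7)² + (23−9)² = 361 + 196 = 557
|pF|² = (26−26)² + (23−13)² = 0 + 100 = 100
p is equidistant from B and D (both at squared distance 74), and every other site is strictly farther — so p lies on the B–D Voronoi edge.

B and D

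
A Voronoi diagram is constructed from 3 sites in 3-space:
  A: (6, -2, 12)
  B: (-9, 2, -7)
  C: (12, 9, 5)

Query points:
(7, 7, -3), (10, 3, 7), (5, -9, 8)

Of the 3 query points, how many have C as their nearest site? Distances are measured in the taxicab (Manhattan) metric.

2

(7, 7, -3) — d to each: A:25, B:25, C:15 → nearest is C
(10, 3, 7) — d to each: A:14, B:34, C:10 → nearest is C
(5, -9, 8) — d to each: A:12, B:40, C:28 → nearest is A
2 of the 3 points have C as nearest.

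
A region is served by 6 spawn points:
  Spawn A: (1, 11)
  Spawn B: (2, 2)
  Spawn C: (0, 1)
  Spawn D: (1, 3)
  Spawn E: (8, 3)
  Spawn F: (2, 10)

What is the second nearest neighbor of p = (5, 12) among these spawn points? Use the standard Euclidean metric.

Squared Euclidean distances:
d²(p, Spawn A) = (5−1)² + (12−11)² = 16 + 1 = 17
d²(p, Spawn B) = (5−2)² + (12−2)² = 9 + 100 = 109
d²(p, Spawn C) = (5−0)² + (12−1)² = 25 + 121 = 146
d²(p, Spawn D) = (5−1)² + (12−3)² = 16 + 81 = 97
d²(p, Spawn E) = (5−8)² + (12−3)² = 9 + 81 = 90
d²(p, Spawn F) = (5−2)² + (12−10)² = 9 + 4 = 13
Sorted ascending: Spawn F, Spawn A, Spawn E, … — the second-nearest is Spawn A.

Spawn A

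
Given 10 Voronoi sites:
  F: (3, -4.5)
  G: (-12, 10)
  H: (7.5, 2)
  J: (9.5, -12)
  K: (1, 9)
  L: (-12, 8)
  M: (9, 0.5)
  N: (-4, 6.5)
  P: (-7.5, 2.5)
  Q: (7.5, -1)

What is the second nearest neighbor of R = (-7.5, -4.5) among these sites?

Squared Euclidean distances:
|RF|² = (-7.5−3)² + (-4.5−(-4.5))² = 110.25 + 0 = 110.25
|RG|² = (-7.5−(-12))² + (-4.5−10)² = 20.25 + 210.25 = 230.5
|RH|² = (-7.5−7.5)² + (-4.5−2)² = 225 + 42.25 = 267.25
|RJ|² = (-7.5−9.5)² + (-4.5−(-12))² = 289 + 56.25 = 345.25
|RK|² = (-7.5−1)² + (-4.5−9)² = 72.25 + 182.25 = 254.5
|RL|² = (-7.5−(-12))² + (-4.5−8)² = 20.25 + 156.25 = 176.5
|RM|² = (-7.5−9)² + (-4.5−0.5)² = 272.25 + 25 = 297.25
|RN|² = (-7.5−(-4))² + (-4.5−6.5)² = 12.25 + 121 = 133.25
|RP|² = (-7.5−(-7.5))² + (-4.5−2.5)² = 0 + 49 = 49
|RQ|² = (-7.5−7.5)² + (-4.5−(-1))² = 225 + 12.25 = 237.25
Sorted ascending: P, F, N, … — the second-nearest is F.

F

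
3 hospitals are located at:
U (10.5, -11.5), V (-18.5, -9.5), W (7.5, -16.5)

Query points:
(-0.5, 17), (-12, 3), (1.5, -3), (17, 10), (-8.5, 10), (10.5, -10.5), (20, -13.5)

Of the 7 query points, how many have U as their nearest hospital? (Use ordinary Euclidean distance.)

(-0.5, 17) — d² to each: U:933.25, V:1026.25, W:1186.25 → nearest is U
(-12, 3) — d² to each: U:716.5, V:198.5, W:760.5 → nearest is V
(1.5, -3) — d² to each: U:153.25, V:442.25, W:218.25 → nearest is U
(17, 10) — d² to each: U:504.5, V:1640.5, W:792.5 → nearest is U
(-8.5, 10) — d² to each: U:823.25, V:480.25, W:958.25 → nearest is V
(10.5, -10.5) — d² to each: U:1, V:842, W:45 → nearest is U
(20, -13.5) — d² to each: U:94.25, V:1498.25, W:165.25 → nearest is U
5 of the 7 points have U as nearest.

5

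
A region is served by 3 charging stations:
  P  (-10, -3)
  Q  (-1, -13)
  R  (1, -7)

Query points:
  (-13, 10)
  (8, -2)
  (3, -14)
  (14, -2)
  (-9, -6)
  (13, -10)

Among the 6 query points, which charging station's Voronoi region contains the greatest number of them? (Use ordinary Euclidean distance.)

(-13, 10) — d² to each: P:178, Q:673, R:485 → nearest is P
(8, -2) — d² to each: P:325, Q:202, R:74 → nearest is R
(3, -14) — d² to each: P:290, Q:17, R:53 → nearest is Q
(14, -2) — d² to each: P:577, Q:346, R:194 → nearest is R
(-9, -6) — d² to each: P:10, Q:113, R:101 → nearest is P
(13, -10) — d² to each: P:578, Q:205, R:153 → nearest is R
Tally — P:2, Q:1, R:3. R captures the most (3).

R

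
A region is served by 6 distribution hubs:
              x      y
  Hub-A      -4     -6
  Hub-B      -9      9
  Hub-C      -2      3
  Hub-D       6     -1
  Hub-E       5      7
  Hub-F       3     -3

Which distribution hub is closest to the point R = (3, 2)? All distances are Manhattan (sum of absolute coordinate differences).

Hub-F

d(R, Hub-A) = |3−(-4)| + |2−(-6)| = 7 + 8 = 15
d(R, Hub-B) = |3−(-9)| + |2−9| = 12 + 7 = 19
d(R, Hub-C) = |3−(-2)| + |2−3| = 5 + 1 = 6
d(R, Hub-D) = |3−6| + |2−(-1)| = 3 + 3 = 6
d(R, Hub-E) = |3−5| + |2−7| = 2 + 5 = 7
d(R, Hub-F) = |3−3| + |2−(-3)| = 0 + 5 = 5
Hub-F is nearest.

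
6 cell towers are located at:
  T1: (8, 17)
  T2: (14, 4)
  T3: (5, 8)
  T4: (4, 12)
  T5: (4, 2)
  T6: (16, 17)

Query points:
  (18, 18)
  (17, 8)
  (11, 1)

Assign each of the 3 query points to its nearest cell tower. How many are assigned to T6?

(18, 18) — d² to each: T1:101, T2:212, T3:269, T4:232, T5:452, T6:5 → nearest is T6
(17, 8) — d² to each: T1:162, T2:25, T3:144, T4:185, T5:205, T6:82 → nearest is T2
(11, 1) — d² to each: T1:265, T2:18, T3:85, T4:170, T5:50, T6:281 → nearest is T2
1 of the 3 points has T6 as nearest.

1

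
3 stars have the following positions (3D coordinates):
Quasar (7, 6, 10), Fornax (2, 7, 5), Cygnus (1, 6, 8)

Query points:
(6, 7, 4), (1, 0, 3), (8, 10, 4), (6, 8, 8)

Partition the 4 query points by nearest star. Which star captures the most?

(6, 7, 4) — d² to each: Quasar:38, Fornax:17, Cygnus:42 → nearest is Fornax
(1, 0, 3) — d² to each: Quasar:121, Fornax:54, Cygnus:61 → nearest is Fornax
(8, 10, 4) — d² to each: Quasar:53, Fornax:46, Cygnus:81 → nearest is Fornax
(6, 8, 8) — d² to each: Quasar:9, Fornax:26, Cygnus:29 → nearest is Quasar
Tally — Quasar:1, Fornax:3. Fornax captures the most (3).

Fornax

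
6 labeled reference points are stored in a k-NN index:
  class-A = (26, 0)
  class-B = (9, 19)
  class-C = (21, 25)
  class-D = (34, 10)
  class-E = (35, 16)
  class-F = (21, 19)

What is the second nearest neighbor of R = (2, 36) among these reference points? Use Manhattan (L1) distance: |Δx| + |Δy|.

d(R, class-A) = 24 + 36 = 60
d(R, class-B) = 7 + 17 = 24
d(R, class-C) = 19 + 11 = 30
d(R, class-D) = 32 + 26 = 58
d(R, class-E) = 33 + 20 = 53
d(R, class-F) = 19 + 17 = 36
Sorted ascending: class-B, class-C, class-F, … — the second-nearest is class-C.

class-C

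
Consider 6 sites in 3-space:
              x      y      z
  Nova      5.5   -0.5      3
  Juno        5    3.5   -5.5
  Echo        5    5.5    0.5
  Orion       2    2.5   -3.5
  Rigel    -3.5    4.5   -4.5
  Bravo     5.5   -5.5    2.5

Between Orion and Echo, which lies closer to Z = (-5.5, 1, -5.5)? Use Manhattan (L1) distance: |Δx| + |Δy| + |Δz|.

Orion

d(Z, Orion) = |-5.5−2| + |1−2.5| + |-5.5−(-3.5)| = 7.5 + 1.5 + 2 = 11
d(Z, Echo) = |-5.5−5| + |1−5.5| + |-5.5−0.5| = 10.5 + 4.5 + 6 = 21
11 < 21, so Orion is closer.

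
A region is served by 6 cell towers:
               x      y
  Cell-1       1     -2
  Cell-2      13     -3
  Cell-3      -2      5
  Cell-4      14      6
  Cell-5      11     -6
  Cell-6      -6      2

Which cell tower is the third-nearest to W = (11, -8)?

Since √ is increasing, it suffices to compare squared distances:
d²(W, Cell-1) = (11−1)² + (-8−(-2))² = 100 + 36 = 136
d²(W, Cell-2) = (11−13)² + (-8−(-3))² = 4 + 25 = 29
d²(W, Cell-3) = (11−(-2))² + (-8−5)² = 169 + 169 = 338
d²(W, Cell-4) = (11−14)² + (-8−6)² = 9 + 196 = 205
d²(W, Cell-5) = (11−11)² + (-8−(-6))² = 0 + 4 = 4
d²(W, Cell-6) = (11−(-6))² + (-8−2)² = 289 + 100 = 389
Sorted ascending: Cell-5, Cell-2, Cell-1, Cell-4, … — the third-nearest is Cell-1.

Cell-1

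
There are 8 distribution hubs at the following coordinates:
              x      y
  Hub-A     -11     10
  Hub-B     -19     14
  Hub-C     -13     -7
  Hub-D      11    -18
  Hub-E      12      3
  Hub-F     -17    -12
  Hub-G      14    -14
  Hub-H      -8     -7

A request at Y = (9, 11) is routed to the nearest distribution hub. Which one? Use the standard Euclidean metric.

Compare squared distances (the ordering matches that of the actual distances):
d²(Y, Hub-A) = 400 + 1 = 401
d²(Y, Hub-B) = 784 + 9 = 793
d²(Y, Hub-C) = 484 + 324 = 808
d²(Y, Hub-D) = 4 + 841 = 845
d²(Y, Hub-E) = 9 + 64 = 73
d²(Y, Hub-F) = 676 + 529 = 1205
d²(Y, Hub-G) = 25 + 625 = 650
d²(Y, Hub-H) = 289 + 324 = 613
The smallest is to Hub-E, so Y lies in the Voronoi region of Hub-E.

Hub-E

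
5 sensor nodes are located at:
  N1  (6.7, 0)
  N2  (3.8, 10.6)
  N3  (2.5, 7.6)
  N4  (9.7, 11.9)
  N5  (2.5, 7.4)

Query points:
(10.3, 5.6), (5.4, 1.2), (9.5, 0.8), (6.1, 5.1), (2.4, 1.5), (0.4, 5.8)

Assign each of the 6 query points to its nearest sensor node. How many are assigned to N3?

(10.3, 5.6) — d² to each: N1:44.32, N2:67.25, N3:64.84, N4:40.05, N5:64.08 → nearest is N4
(5.4, 1.2) — d² to each: N1:3.13, N2:90.92, N3:49.37, N4:132.98, N5:46.85 → nearest is N1
(9.5, 0.8) — d² to each: N1:8.48, N2:128.53, N3:95.24, N4:123.25, N5:92.56 → nearest is N1
(6.1, 5.1) — d² to each: N1:26.37, N2:35.54, N3:19.21, N4:59.2, N5:18.25 → nearest is N5
(2.4, 1.5) — d² to each: N1:20.74, N2:84.77, N3:37.22, N4:161.45, N5:34.82 → nearest is N1
(0.4, 5.8) — d² to each: N1:73.33, N2:34.6, N3:7.65, N4:123.7, N5:6.97 → nearest is N5
0 of the 6 points have N3 as nearest.

0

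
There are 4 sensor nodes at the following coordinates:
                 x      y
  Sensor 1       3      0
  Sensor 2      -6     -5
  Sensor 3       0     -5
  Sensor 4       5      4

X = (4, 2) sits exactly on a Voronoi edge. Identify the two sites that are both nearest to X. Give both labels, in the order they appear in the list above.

Squared distances from X to each site:
d²(X, Sensor 1) = (4−3)² + (2−0)² = 1 + 4 = 5
d²(X, Sensor 2) = (4−(-6))² + (2−(-5))² = 100 + 49 = 149
d²(X, Sensor 3) = (4−0)² + (2−(-5))² = 16 + 49 = 65
d²(X, Sensor 4) = (4−5)² + (2−4)² = 1 + 4 = 5
X is equidistant from Sensor 1 and Sensor 4 (both at squared distance 5), and every other site is strictly farther — so X lies on the Sensor 1–Sensor 4 Voronoi edge.

Sensor 1 and Sensor 4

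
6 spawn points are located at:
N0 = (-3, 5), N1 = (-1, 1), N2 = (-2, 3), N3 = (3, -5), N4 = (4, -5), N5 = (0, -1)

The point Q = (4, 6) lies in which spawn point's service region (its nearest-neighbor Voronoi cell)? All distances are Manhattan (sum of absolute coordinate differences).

N0

d(Q,N0) = |4−(-3)| + |6−5| = 7 + 1 = 8
d(Q,N1) = |4−(-1)| + |6−1| = 5 + 5 = 10
d(Q,N2) = |4−(-2)| + |6−3| = 6 + 3 = 9
d(Q,N3) = |4−3| + |6−(-5)| = 1 + 11 = 12
d(Q,N4) = |4−4| + |6−(-5)| = 0 + 11 = 11
d(Q,N5) = |4−0| + |6−(-1)| = 4 + 7 = 11
N0 is nearest.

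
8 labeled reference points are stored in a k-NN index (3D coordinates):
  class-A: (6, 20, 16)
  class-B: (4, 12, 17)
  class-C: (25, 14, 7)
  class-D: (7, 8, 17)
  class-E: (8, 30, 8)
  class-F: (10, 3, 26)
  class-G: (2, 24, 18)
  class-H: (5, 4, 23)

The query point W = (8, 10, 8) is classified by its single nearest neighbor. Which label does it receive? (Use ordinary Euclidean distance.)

Squared Euclidean distances:
d²(W, class-A) = 4 + 100 + 64 = 168
d²(W, class-B) = 16 + 4 + 81 = 101
d²(W, class-C) = 289 + 16 + 1 = 306
d²(W, class-D) = 1 + 4 + 81 = 86
d²(W, class-E) = 0 + 400 + 0 = 400
d²(W, class-F) = 4 + 49 + 324 = 377
d²(W, class-G) = 36 + 196 + 100 = 332
d²(W, class-H) = 9 + 36 + 225 = 270
class-D is nearest.

class-D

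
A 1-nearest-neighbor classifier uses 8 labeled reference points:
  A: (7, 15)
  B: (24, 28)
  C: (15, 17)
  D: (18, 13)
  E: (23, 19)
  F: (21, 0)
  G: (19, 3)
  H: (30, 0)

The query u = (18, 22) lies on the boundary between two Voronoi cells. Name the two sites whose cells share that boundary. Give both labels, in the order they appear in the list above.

C and E

Squared distances from u to each site:
|uA|² = 121 + 49 = 170
|uB|² = 36 + 36 = 72
|uC|² = 9 + 25 = 34
|uD|² = 0 + 81 = 81
|uE|² = 25 + 9 = 34
|uF|² = 9 + 484 = 493
|uG|² = 1 + 361 = 362
|uH|² = 144 + 484 = 628
u is equidistant from C and E (both at squared distance 34), and every other site is strictly farther — so u lies on the C–E Voronoi edge.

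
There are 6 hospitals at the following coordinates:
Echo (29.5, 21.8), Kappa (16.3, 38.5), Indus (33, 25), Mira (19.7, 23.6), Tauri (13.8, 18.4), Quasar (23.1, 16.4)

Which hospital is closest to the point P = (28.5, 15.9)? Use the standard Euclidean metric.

Quasar

Squared Euclidean distances:
d²(P, Echo) = (28.5−29.5)² + (15.9−21.8)² = 1 + 34.81 = 35.81
d²(P, Kappa) = (28.5−16.3)² + (15.9−38.5)² = 148.84 + 510.76 = 659.6
d²(P, Indus) = (28.5−33)² + (15.9−25)² = 20.25 + 82.81 = 103.06
d²(P, Mira) = (28.5−19.7)² + (15.9−23.6)² = 77.44 + 59.29 = 136.73
d²(P, Tauri) = (28.5−13.8)² + (15.9−18.4)² = 216.09 + 6.25 = 222.34
d²(P, Quasar) = (28.5−23.1)² + (15.9−16.4)² = 29.16 + 0.25 = 29.41
Quasar is nearest.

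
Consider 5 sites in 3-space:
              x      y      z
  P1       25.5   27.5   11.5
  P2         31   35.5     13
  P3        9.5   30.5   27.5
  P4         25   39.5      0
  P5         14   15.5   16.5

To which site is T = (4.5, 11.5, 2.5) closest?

P5

Since √ is increasing, it suffices to compare squared distances:
|TP1|² = (4.5−25.5)² + (11.5−27.5)² + (2.5−11.5)² = 441 + 256 + 81 = 778
|TP2|² = (4.5−31)² + (11.5−35.5)² + (2.5−13)² = 702.25 + 576 + 110.25 = 1388.5
|TP3|² = (4.5−9.5)² + (11.5−30.5)² + (2.5−27.5)² = 25 + 361 + 625 = 1011
|TP4|² = (4.5−25)² + (11.5−39.5)² + (2.5−0)² = 420.25 + 784 + 6.25 = 1210.5
|TP5|² = (4.5−14)² + (11.5−15.5)² + (2.5−16.5)² = 90.25 + 16 + 196 = 302.25
Minimum is at P5.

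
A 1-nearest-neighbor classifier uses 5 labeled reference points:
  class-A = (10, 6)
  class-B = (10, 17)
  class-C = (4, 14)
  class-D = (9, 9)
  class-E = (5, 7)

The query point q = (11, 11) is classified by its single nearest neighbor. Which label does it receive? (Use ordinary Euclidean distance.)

class-D

Since √ is increasing, it suffices to compare squared distances:
d²(q, class-A) = 1 + 25 = 26
d²(q, class-B) = 1 + 36 = 37
d²(q, class-C) = 49 + 9 = 58
d²(q, class-D) = 4 + 4 = 8
d²(q, class-E) = 36 + 16 = 52
Minimum is at class-D.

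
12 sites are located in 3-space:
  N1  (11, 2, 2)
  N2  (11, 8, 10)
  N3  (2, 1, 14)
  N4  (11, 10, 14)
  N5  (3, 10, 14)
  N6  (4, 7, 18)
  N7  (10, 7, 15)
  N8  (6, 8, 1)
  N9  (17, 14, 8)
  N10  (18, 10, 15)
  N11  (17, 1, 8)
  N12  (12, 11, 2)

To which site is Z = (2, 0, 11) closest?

N3

Squared Euclidean distances:
|ZN1|² = 81 + 4 + 81 = 166
|ZN2|² = 81 + 64 + 1 = 146
|ZN3|² = 0 + 1 + 9 = 10
|ZN4|² = 81 + 100 + 9 = 190
|ZN5|² = 1 + 100 + 9 = 110
|ZN6|² = 4 + 49 + 49 = 102
|ZN7|² = 64 + 49 + 16 = 129
|ZN8|² = 16 + 64 + 100 = 180
|ZN9|² = 225 + 196 + 9 = 430
d²(Z, N10) = 256 + 100 + 16 = 372
d²(Z, N11) = 225 + 1 + 9 = 235
d²(Z, N12) = 100 + 121 + 81 = 302
N3 is nearest.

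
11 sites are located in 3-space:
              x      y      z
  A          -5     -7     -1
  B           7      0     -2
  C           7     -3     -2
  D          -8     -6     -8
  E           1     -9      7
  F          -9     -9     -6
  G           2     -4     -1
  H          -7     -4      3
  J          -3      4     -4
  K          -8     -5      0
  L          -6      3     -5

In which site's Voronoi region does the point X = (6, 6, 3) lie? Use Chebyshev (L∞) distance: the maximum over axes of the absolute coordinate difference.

d(X,A) = max(11, 13, 4) = 13
d(X,B) = max(1, 6, 5) = 6
d(X,C) = max(1, 9, 5) = 9
d(X,D) = max(14, 12, 11) = 14
d(X,E) = max(5, 15, 4) = 15
d(X,F) = max(15, 15, 9) = 15
d(X,G) = max(4, 10, 4) = 10
d(X,H) = max(13, 10, 0) = 13
d(X,J) = max(9, 2, 7) = 9
d(X,K) = max(14, 11, 3) = 14
d(X,L) = max(12, 3, 8) = 12
B is nearest.

B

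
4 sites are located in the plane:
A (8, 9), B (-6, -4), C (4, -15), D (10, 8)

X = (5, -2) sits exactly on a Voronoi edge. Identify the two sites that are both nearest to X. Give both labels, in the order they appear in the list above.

B and D

Squared distances from X to each site:
|XA|² = (5−8)² + (-2−9)² = 9 + 121 = 130
|XB|² = (5−(-6))² + (-2−(-4))² = 121 + 4 = 125
|XC|² = (5−4)² + (-2−(-15))² = 1 + 169 = 170
|XD|² = (5−10)² + (-2−8)² = 25 + 100 = 125
X is equidistant from B and D (both at squared distance 125), and every other site is strictly farther — so X lies on the B–D Voronoi edge.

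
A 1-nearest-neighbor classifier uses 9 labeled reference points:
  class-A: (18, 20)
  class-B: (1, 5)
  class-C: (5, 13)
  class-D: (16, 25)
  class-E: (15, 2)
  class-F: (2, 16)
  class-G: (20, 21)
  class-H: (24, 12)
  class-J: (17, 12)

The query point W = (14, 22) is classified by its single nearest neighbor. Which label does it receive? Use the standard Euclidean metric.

class-D

Squared Euclidean distances:
d²(W, class-A) = (14−18)² + (22−20)² = 16 + 4 = 20
d²(W, class-B) = (14−1)² + (22−5)² = 169 + 289 = 458
d²(W, class-C) = (14−5)² + (22−13)² = 81 + 81 = 162
d²(W, class-D) = (14−16)² + (22−25)² = 4 + 9 = 13
d²(W, class-E) = (14−15)² + (22−2)² = 1 + 400 = 401
d²(W, class-F) = (14−2)² + (22−16)² = 144 + 36 = 180
d²(W, class-G) = (14−20)² + (22−21)² = 36 + 1 = 37
d²(W, class-H) = (14−24)² + (22−12)² = 100 + 100 = 200
d²(W, class-J) = (14−17)² + (22−12)² = 9 + 100 = 109
The smallest is to class-D, so W lies in the Voronoi region of class-D.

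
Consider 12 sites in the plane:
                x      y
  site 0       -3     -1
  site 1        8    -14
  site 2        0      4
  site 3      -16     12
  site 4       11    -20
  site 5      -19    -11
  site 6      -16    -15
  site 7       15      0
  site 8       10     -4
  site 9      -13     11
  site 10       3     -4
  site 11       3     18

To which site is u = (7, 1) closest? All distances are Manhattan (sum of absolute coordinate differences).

d(u, site 0) = |7−(-3)| + |1−(-1)| = 10 + 2 = 12
d(u, site 1) = |7−8| + |1−(-14)| = 1 + 15 = 16
d(u, site 2) = |7−0| + |1−4| = 7 + 3 = 10
d(u, site 3) = |7−(-16)| + |1−12| = 23 + 11 = 34
d(u, site 4) = |7−11| + |1−(-20)| = 4 + 21 = 25
d(u, site 5) = |7−(-19)| + |1−(-11)| = 26 + 12 = 38
d(u, site 6) = |7−(-16)| + |1−(-15)| = 23 + 16 = 39
d(u, site 7) = |7−15| + |1−0| = 8 + 1 = 9
d(u, site 8) = |7−10| + |1−(-4)| = 3 + 5 = 8
d(u, site 9) = |7−(-13)| + |1−11| = 20 + 10 = 30
d(u, site 10) = |7−3| + |1−(-4)| = 4 + 5 = 9
d(u, site 11) = |7−3| + |1−18| = 4 + 17 = 21
Minimum is at site 8.

site 8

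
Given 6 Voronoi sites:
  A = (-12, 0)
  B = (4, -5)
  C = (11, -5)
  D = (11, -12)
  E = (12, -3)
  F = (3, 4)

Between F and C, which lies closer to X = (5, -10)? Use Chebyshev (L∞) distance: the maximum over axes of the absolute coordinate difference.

d(X,F) = max(2, 14) = 14
d(X,C) = max(6, 5) = 6
14 > 6, so C is closer.

C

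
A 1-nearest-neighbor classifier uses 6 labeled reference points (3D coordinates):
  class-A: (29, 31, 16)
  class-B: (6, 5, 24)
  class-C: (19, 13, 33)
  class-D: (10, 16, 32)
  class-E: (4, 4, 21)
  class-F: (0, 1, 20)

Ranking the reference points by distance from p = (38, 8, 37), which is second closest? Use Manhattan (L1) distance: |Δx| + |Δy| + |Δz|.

d(p, class-A) = |38−29| + |8−31| + |37−16| = 9 + 23 + 21 = 53
d(p, class-B) = |38−6| + |8−5| + |37−24| = 32 + 3 + 13 = 48
d(p, class-C) = |38−19| + |8−13| + |37−33| = 19 + 5 + 4 = 28
d(p, class-D) = |38−10| + |8−16| + |37−32| = 28 + 8 + 5 = 41
d(p, class-E) = |38−4| + |8−4| + |37−21| = 34 + 4 + 16 = 54
d(p, class-F) = |38−0| + |8−1| + |37−20| = 38 + 7 + 17 = 62
Sorted ascending: class-C, class-D, class-B, … — the second-nearest is class-D.

class-D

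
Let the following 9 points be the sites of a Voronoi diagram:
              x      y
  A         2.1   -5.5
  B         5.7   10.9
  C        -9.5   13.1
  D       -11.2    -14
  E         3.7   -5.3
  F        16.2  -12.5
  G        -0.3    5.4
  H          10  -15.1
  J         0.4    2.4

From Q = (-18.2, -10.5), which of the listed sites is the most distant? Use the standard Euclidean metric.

F

Squared Euclidean distances:
|QA|² = (-18.2−2.1)² + (-10.5−(-5.5))² = 412.09 + 25 = 437.09
|QB|² = (-18.2−5.7)² + (-10.5−10.9)² = 571.21 + 457.96 = 1029.17
|QC|² = (-18.2−(-9.5))² + (-10.5−13.1)² = 75.69 + 556.96 = 632.65
|QD|² = (-18.2−(-11.2))² + (-10.5−(-14))² = 49 + 12.25 = 61.25
|QE|² = (-18.2−3.7)² + (-10.5−(-5.3))² = 479.61 + 27.04 = 506.65
|QF|² = (-18.2−16.2)² + (-10.5−(-12.5))² = 1183.36 + 4 = 1187.36
|QG|² = (-18.2−(-0.3))² + (-10.5−5.4)² = 320.41 + 252.81 = 573.22
|QH|² = (-18.2−10)² + (-10.5−(-15.1))² = 795.24 + 21.16 = 816.4
|QJ|² = (-18.2−0.4)² + (-10.5−2.4)² = 345.96 + 166.41 = 512.37
The largest is to F.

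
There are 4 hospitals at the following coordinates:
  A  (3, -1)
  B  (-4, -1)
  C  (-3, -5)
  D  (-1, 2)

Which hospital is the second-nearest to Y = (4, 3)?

D

Compare squared distances (the ordering matches that of the actual distances):
|YA|² = (4−3)² + (3−(-1))² = 1 + 16 = 17
|YB|² = (4−(-4))² + (3−(-1))² = 64 + 16 = 80
|YC|² = (4−(-3))² + (3−(-5))² = 49 + 64 = 113
|YD|² = (4−(-1))² + (3−2)² = 25 + 1 = 26
Sorted ascending: A, D, B, … — the second-nearest is D.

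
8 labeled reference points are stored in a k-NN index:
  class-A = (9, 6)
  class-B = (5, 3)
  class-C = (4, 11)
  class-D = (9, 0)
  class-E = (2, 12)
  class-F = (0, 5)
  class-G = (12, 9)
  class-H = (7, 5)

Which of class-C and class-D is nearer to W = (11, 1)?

class-D

Compare squared distances:
d²(W, class-C) = (11−4)² + (1−11)² = 49 + 100 = 149
d²(W, class-D) = (11−9)² + (1−0)² = 4 + 1 = 5
149 > 5, so class-D is closer.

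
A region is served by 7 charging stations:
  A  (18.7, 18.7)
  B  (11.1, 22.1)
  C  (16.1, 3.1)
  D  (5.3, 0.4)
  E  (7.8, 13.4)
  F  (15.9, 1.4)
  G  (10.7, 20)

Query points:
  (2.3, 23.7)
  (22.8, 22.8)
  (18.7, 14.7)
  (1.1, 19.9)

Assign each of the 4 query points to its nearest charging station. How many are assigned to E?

1

(2.3, 23.7) — d² to each: A:293.96, B:80, C:614.8, D:551.89, E:136.34, F:682.25, G:84.25 → nearest is B
(22.8, 22.8) — d² to each: A:33.62, B:137.38, C:432.98, D:808.01, E:313.36, F:505.57, G:154.25 → nearest is A
(18.7, 14.7) — d² to each: A:16, B:112.52, C:141.32, D:384.05, E:120.5, F:184.73, G:92.09 → nearest is A
(1.1, 19.9) — d² to each: A:311.2, B:104.84, C:507.24, D:397.89, E:87.14, F:561.29, G:92.17 → nearest is E
1 of the 4 points has E as nearest.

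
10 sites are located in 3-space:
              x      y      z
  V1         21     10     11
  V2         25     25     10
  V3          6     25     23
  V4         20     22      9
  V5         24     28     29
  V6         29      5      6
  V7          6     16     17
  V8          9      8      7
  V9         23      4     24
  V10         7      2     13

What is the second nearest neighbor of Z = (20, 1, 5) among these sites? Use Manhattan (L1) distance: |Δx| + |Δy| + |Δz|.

d(Z,V1) = 1 + 9 + 6 = 16
d(Z,V2) = 5 + 24 + 5 = 34
d(Z,V3) = 14 + 24 + 18 = 56
d(Z,V4) = 0 + 21 + 4 = 25
d(Z,V5) = 4 + 27 + 24 = 55
d(Z,V6) = 9 + 4 + 1 = 14
d(Z,V7) = 14 + 15 + 12 = 41
d(Z,V8) = 11 + 7 + 2 = 20
d(Z,V9) = 3 + 3 + 19 = 25
d(Z, V10) = 13 + 1 + 8 = 22
Sorted ascending: V6, V1, V8, … — the second-nearest is V1.

V1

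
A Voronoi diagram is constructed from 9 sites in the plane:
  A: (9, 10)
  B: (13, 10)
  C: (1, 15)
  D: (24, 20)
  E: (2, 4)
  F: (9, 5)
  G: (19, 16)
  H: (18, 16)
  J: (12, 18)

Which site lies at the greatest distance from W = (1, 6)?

D

Since √ is increasing, it suffices to compare squared distances:
|WA|² = 64 + 16 = 80
|WB|² = 144 + 16 = 160
|WC|² = 0 + 81 = 81
|WD|² = 529 + 196 = 725
|WE|² = 1 + 4 = 5
|WF|² = 64 + 1 = 65
|WG|² = 324 + 100 = 424
|WH|² = 289 + 100 = 389
|WJ|² = 121 + 144 = 265
The largest is to D.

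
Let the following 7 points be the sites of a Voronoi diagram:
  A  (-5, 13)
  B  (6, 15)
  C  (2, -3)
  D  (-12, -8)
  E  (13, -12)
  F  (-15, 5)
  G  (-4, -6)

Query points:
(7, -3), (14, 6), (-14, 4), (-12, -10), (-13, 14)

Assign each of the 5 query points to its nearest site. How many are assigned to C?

1

(7, -3) — d² to each: A:400, B:325, C:25, D:386, E:117, F:548, G:130 → nearest is C
(14, 6) — d² to each: A:410, B:145, C:225, D:872, E:325, F:842, G:468 → nearest is B
(-14, 4) — d² to each: A:162, B:521, C:305, D:148, E:985, F:2, G:200 → nearest is F
(-12, -10) — d² to each: A:578, B:949, C:245, D:4, E:629, F:234, G:80 → nearest is D
(-13, 14) — d² to each: A:65, B:362, C:514, D:485, E:1352, F:85, G:481 → nearest is A
1 of the 5 points has C as nearest.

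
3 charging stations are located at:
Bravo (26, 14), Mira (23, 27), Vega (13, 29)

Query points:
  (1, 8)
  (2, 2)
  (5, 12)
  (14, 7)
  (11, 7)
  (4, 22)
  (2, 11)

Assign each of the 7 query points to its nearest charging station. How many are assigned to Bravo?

(1, 8) — d² to each: Bravo:661, Mira:845, Vega:585 → nearest is Vega
(2, 2) — d² to each: Bravo:720, Mira:1066, Vega:850 → nearest is Bravo
(5, 12) — d² to each: Bravo:445, Mira:549, Vega:353 → nearest is Vega
(14, 7) — d² to each: Bravo:193, Mira:481, Vega:485 → nearest is Bravo
(11, 7) — d² to each: Bravo:274, Mira:544, Vega:488 → nearest is Bravo
(4, 22) — d² to each: Bravo:548, Mira:386, Vega:130 → nearest is Vega
(2, 11) — d² to each: Bravo:585, Mira:697, Vega:445 → nearest is Vega
3 of the 7 points have Bravo as nearest.

3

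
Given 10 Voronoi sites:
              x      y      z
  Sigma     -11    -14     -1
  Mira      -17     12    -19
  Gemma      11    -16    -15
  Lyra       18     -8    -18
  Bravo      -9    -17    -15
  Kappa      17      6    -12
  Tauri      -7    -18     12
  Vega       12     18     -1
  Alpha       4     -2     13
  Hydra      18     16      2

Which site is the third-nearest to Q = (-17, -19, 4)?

Squared Euclidean distances:
d²(Q, Sigma) = 36 + 25 + 25 = 86
d²(Q, Mira) = 0 + 961 + 529 = 1490
d²(Q, Gemma) = 784 + 9 + 361 = 1154
d²(Q, Lyra) = 1225 + 121 + 484 = 1830
d²(Q, Bravo) = 64 + 4 + 361 = 429
d²(Q, Kappa) = 1156 + 625 + 256 = 2037
d²(Q, Tauri) = 100 + 1 + 64 = 165
d²(Q, Vega) = 841 + 1369 + 25 = 2235
d²(Q, Alpha) = 441 + 289 + 81 = 811
d²(Q, Hydra) = 1225 + 1225 + 4 = 2454
Sorted ascending: Sigma, Tauri, Bravo, Alpha, … — the third-nearest is Bravo.

Bravo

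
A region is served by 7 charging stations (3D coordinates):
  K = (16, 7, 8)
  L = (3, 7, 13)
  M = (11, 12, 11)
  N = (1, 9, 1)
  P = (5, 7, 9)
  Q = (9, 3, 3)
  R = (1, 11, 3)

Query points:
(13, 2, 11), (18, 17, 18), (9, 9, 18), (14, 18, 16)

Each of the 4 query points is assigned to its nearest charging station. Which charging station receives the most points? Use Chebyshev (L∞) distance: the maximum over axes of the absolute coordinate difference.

M

(13, 2, 11) — d to each: K:5, L:10, M:10, N:12, P:8, Q:8, R:12 → nearest is K
(18, 17, 18) — d to each: K:10, L:15, M:7, N:17, P:13, Q:15, R:17 → nearest is M
(9, 9, 18) — d to each: K:10, L:6, M:7, N:17, P:9, Q:15, R:15 → nearest is L
(14, 18, 16) — d to each: K:11, L:11, M:6, N:15, P:11, Q:15, R:13 → nearest is M
Tally — K:1, L:1, M:2. M captures the most (2).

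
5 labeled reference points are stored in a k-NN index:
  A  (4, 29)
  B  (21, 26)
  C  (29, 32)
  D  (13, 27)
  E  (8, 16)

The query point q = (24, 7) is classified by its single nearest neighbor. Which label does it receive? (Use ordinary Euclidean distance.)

Since √ is increasing, it suffices to compare squared distances:
|qA|² = 400 + 484 = 884
|qB|² = 9 + 361 = 370
|qC|² = 25 + 625 = 650
|qD|² = 121 + 400 = 521
|qE|² = 256 + 81 = 337
Minimum is at E.

E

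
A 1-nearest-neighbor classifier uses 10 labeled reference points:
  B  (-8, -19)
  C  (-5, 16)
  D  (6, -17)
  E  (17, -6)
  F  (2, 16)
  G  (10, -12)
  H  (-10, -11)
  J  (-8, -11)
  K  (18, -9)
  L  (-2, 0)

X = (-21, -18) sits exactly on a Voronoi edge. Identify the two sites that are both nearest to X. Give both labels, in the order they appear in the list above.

Squared distances from X to each site:
|XB|² = (-21−(-8))² + (-18−(-19))² = 169 + 1 = 170
|XC|² = (-21−(-5))² + (-18−16)² = 256 + 1156 = 1412
|XD|² = (-21−6)² + (-18−(-17))² = 729 + 1 = 730
|XE|² = (-21−17)² + (-18−(-6))² = 1444 + 144 = 1588
|XF|² = (-21−2)² + (-18−16)² = 529 + 1156 = 1685
|XG|² = (-21−10)² + (-18−(-12))² = 961 + 36 = 997
|XH|² = (-21−(-10))² + (-18−(-11))² = 121 + 49 = 170
|XJ|² = (-21−(-8))² + (-18−(-11))² = 169 + 49 = 218
|XK|² = (-21−18)² + (-18−(-9))² = 1521 + 81 = 1602
|XL|² = (-21−(-2))² + (-18−0)² = 361 + 324 = 685
X is equidistant from B and H (both at squared distance 170), and every other site is strictly farther — so X lies on the B–H Voronoi edge.

B and H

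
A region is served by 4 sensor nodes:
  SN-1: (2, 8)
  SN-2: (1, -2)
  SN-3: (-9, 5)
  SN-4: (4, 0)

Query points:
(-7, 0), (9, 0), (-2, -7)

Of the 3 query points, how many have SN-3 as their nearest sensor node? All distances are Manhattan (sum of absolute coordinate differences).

(-7, 0) — d to each: SN-1:17, SN-2:10, SN-3:7, SN-4:11 → nearest is SN-3
(9, 0) — d to each: SN-1:15, SN-2:10, SN-3:23, SN-4:5 → nearest is SN-4
(-2, -7) — d to each: SN-1:19, SN-2:8, SN-3:19, SN-4:13 → nearest is SN-2
1 of the 3 points has SN-3 as nearest.

1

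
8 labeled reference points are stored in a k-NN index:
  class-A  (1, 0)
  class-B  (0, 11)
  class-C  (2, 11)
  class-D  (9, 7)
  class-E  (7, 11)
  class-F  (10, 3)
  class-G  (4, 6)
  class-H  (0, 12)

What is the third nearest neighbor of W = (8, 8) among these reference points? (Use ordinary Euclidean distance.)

Compare squared distances (the ordering matches that of the actual distances):
d²(W, class-A) = (8−1)² + (8−0)² = 49 + 64 = 113
d²(W, class-B) = (8−0)² + (8−11)² = 64 + 9 = 73
d²(W, class-C) = (8−2)² + (8−11)² = 36 + 9 = 45
d²(W, class-D) = (8−9)² + (8−7)² = 1 + 1 = 2
d²(W, class-E) = (8−7)² + (8−11)² = 1 + 9 = 10
d²(W, class-F) = (8−10)² + (8−3)² = 4 + 25 = 29
d²(W, class-G) = (8−4)² + (8−6)² = 16 + 4 = 20
d²(W, class-H) = (8−0)² + (8−12)² = 64 + 16 = 80
Sorted ascending: class-D, class-E, class-G, class-F, … — the third-nearest is class-G.

class-G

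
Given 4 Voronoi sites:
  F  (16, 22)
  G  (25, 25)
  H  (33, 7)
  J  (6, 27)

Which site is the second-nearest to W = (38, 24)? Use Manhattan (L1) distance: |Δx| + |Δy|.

d(W,F) = 22 + 2 = 24
d(W,G) = 13 + 1 = 14
d(W,H) = 5 + 17 = 22
d(W,J) = 32 + 3 = 35
Sorted ascending: G, H, F, … — the second-nearest is H.

H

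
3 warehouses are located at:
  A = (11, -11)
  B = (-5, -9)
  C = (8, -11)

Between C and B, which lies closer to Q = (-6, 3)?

B

Compare squared distances:
|QC|² = (-6−8)² + (3−(-11))² = 196 + 196 = 392
|QB|² = (-6−(-5))² + (3−(-9))² = 1 + 144 = 145
392 > 145, so B is closer.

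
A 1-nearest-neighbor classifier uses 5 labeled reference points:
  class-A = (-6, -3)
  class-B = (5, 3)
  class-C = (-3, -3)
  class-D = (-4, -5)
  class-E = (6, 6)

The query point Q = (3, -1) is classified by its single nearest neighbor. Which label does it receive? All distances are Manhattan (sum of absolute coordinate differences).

class-B

d(Q, class-A) = 9 + 2 = 11
d(Q, class-B) = 2 + 4 = 6
d(Q, class-C) = 6 + 2 = 8
d(Q, class-D) = 7 + 4 = 11
d(Q, class-E) = 3 + 7 = 10
The smallest is to class-B, so Q lies in the Voronoi region of class-B.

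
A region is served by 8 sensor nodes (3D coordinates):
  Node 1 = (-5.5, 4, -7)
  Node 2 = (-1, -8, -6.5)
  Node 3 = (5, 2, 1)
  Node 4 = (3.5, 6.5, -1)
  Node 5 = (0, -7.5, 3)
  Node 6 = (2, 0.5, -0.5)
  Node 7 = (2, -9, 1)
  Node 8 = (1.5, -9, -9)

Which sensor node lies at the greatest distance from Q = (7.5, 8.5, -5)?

Node 5

Compare squared distances (the ordering matches that of the actual distances):
d²(Q, Node 1) = (7.5−(-5.5))² + (8.5−4)² + (-5−(-7))² = 169 + 20.25 + 4 = 193.25
d²(Q, Node 2) = (7.5−(-1))² + (8.5−(-8))² + (-5−(-6.5))² = 72.25 + 272.25 + 2.25 = 346.75
d²(Q, Node 3) = (7.5−5)² + (8.5−2)² + (-5−1)² = 6.25 + 42.25 + 36 = 84.5
d²(Q, Node 4) = (7.5−3.5)² + (8.5−6.5)² + (-5−(-1))² = 16 + 4 + 16 = 36
d²(Q, Node 5) = (7.5−0)² + (8.5−(-7.5))² + (-5−3)² = 56.25 + 256 + 64 = 376.25
d²(Q, Node 6) = (7.5−2)² + (8.5−0.5)² + (-5−(-0.5))² = 30.25 + 64 + 20.25 = 114.5
d²(Q, Node 7) = (7.5−2)² + (8.5−(-9))² + (-5−1)² = 30.25 + 306.25 + 36 = 372.5
d²(Q, Node 8) = (7.5−1.5)² + (8.5−(-9))² + (-5−(-9))² = 36 + 306.25 + 16 = 358.25
The largest is to Node 5.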